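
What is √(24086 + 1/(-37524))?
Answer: √8478576534003/18762 ≈ 155.20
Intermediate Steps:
√(24086 + 1/(-37524)) = √(24086 - 1/37524) = √(903803063/37524) = √8478576534003/18762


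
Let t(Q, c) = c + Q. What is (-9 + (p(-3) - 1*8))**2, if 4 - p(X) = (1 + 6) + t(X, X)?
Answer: 196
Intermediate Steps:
t(Q, c) = Q + c
p(X) = -3 - 2*X (p(X) = 4 - ((1 + 6) + (X + X)) = 4 - (7 + 2*X) = 4 + (-7 - 2*X) = -3 - 2*X)
(-9 + (p(-3) - 1*8))**2 = (-9 + ((-3 - 2*(-3)) - 1*8))**2 = (-9 + ((-3 + 6) - 8))**2 = (-9 + (3 - 8))**2 = (-9 - 5)**2 = (-14)**2 = 196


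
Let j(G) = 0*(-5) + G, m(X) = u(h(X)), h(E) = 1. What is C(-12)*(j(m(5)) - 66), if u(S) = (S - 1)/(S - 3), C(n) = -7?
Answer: 462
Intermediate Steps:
u(S) = (-1 + S)/(-3 + S)
m(X) = 0 (m(X) = (-1 + 1)/(-3 + 1) = 0/(-2) = -½*0 = 0)
j(G) = G (j(G) = 0 + G = G)
C(-12)*(j(m(5)) - 66) = -7*(0 - 66) = -7*(-66) = 462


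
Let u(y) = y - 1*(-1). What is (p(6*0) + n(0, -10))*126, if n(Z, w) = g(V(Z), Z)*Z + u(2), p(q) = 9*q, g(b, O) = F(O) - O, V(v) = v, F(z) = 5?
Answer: 378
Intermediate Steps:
u(y) = 1 + y (u(y) = y + 1 = 1 + y)
g(b, O) = 5 - O
n(Z, w) = 3 + Z*(5 - Z) (n(Z, w) = (5 - Z)*Z + (1 + 2) = Z*(5 - Z) + 3 = 3 + Z*(5 - Z))
(p(6*0) + n(0, -10))*126 = (9*(6*0) + (3 - 1*0*(-5 + 0)))*126 = (9*0 + (3 - 1*0*(-5)))*126 = (0 + (3 + 0))*126 = (0 + 3)*126 = 3*126 = 378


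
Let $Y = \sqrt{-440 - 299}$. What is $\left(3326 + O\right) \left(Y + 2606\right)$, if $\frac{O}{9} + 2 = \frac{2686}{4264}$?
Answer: $\frac{9205360129}{1066} + \frac{7064743 i \sqrt{739}}{2132} \approx 8.6354 \cdot 10^{6} + 90081.0 i$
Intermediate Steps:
$Y = i \sqrt{739}$ ($Y = \sqrt{-739} = i \sqrt{739} \approx 27.185 i$)
$O = - \frac{26289}{2132}$ ($O = -18 + 9 \cdot \frac{2686}{4264} = -18 + 9 \cdot 2686 \cdot \frac{1}{4264} = -18 + 9 \cdot \frac{1343}{2132} = -18 + \frac{12087}{2132} = - \frac{26289}{2132} \approx -12.331$)
$\left(3326 + O\right) \left(Y + 2606\right) = \left(3326 - \frac{26289}{2132}\right) \left(i \sqrt{739} + 2606\right) = \frac{7064743 \left(2606 + i \sqrt{739}\right)}{2132} = \frac{9205360129}{1066} + \frac{7064743 i \sqrt{739}}{2132}$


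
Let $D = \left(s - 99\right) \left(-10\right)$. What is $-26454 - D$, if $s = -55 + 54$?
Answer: $-27454$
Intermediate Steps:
$s = -1$
$D = 1000$ ($D = \left(-1 - 99\right) \left(-10\right) = \left(-100\right) \left(-10\right) = 1000$)
$-26454 - D = -26454 - 1000 = -27454$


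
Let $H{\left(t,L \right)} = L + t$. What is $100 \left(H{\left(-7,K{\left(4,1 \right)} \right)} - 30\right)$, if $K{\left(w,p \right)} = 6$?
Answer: $-3100$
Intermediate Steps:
$100 \left(H{\left(-7,K{\left(4,1 \right)} \right)} - 30\right) = 100 \left(\left(6 - 7\right) - 30\right) = 100 \left(-1 - 30\right) = 100 \left(-31\right) = -3100$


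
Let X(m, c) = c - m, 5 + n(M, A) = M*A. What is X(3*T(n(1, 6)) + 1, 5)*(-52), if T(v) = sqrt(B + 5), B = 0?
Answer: -208 + 156*sqrt(5) ≈ 140.83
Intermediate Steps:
n(M, A) = -5 + A*M (n(M, A) = -5 + M*A = -5 + A*M)
T(v) = sqrt(5) (T(v) = sqrt(0 + 5) = sqrt(5))
X(3*T(n(1, 6)) + 1, 5)*(-52) = (5 - (3*sqrt(5) + 1))*(-52) = (5 - (1 + 3*sqrt(5)))*(-52) = (5 + (-1 - 3*sqrt(5)))*(-52) = (4 - 3*sqrt(5))*(-52) = -208 + 156*sqrt(5)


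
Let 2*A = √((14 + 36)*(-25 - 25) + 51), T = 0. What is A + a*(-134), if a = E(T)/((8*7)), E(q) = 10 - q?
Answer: -335/14 + I*√2449/2 ≈ -23.929 + 24.744*I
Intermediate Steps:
a = 5/28 (a = (10 - 1*0)/((8*7)) = (10 + 0)/56 = 10*(1/56) = 5/28 ≈ 0.17857)
A = I*√2449/2 (A = √((14 + 36)*(-25 - 25) + 51)/2 = √(50*(-50) + 51)/2 = √(-2500 + 51)/2 = √(-2449)/2 = (I*√2449)/2 = I*√2449/2 ≈ 24.744*I)
A + a*(-134) = I*√2449/2 + (5/28)*(-134) = I*√2449/2 - 335/14 = -335/14 + I*√2449/2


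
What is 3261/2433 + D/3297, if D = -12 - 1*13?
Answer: 3563564/2673867 ≈ 1.3327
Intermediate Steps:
D = -25 (D = -12 - 13 = -25)
3261/2433 + D/3297 = 3261/2433 - 25/3297 = 3261*(1/2433) - 25*1/3297 = 1087/811 - 25/3297 = 3563564/2673867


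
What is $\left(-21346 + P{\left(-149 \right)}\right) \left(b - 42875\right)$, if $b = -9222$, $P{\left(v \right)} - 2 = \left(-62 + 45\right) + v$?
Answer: $1120606470$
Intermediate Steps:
$P{\left(v \right)} = -15 + v$ ($P{\left(v \right)} = 2 + \left(\left(-62 + 45\right) + v\right) = 2 + \left(-17 + v\right) = -15 + v$)
$\left(-21346 + P{\left(-149 \right)}\right) \left(b - 42875\right) = \left(-21346 - 164\right) \left(-9222 - 42875\right) = \left(-21346 - 164\right) \left(-52097\right) = \left(-21510\right) \left(-52097\right) = 1120606470$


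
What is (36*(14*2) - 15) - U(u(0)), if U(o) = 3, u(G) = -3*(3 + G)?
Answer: 990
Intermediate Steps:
u(G) = -9 - 3*G
(36*(14*2) - 15) - U(u(0)) = (36*(14*2) - 15) - 1*3 = (36*28 - 15) - 3 = (1008 - 15) - 3 = 993 - 3 = 990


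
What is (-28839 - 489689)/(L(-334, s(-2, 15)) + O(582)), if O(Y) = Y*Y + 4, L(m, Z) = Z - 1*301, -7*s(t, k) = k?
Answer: -1814848/1184487 ≈ -1.5322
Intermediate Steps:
s(t, k) = -k/7
L(m, Z) = -301 + Z (L(m, Z) = Z - 301 = -301 + Z)
O(Y) = 4 + Y**2 (O(Y) = Y**2 + 4 = 4 + Y**2)
(-28839 - 489689)/(L(-334, s(-2, 15)) + O(582)) = (-28839 - 489689)/((-301 - 1/7*15) + (4 + 582**2)) = -518528/((-301 - 15/7) + (4 + 338724)) = -518528/(-2122/7 + 338728) = -518528/2368974/7 = -518528*7/2368974 = -1814848/1184487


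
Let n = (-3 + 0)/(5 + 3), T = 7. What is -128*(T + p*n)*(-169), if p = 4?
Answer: 118976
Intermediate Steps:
n = -3/8 ≈ -0.37500
-128*(T + p*n)*(-169) = -128*(7 + 4*(-3/8))*(-169) = -128*(7 - 3/2)*(-169) = -128*11/2*(-169) = -704*(-169) = 118976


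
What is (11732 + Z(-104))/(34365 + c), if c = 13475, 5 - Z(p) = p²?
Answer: 921/47840 ≈ 0.019252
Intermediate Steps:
Z(p) = 5 - p²
(11732 + Z(-104))/(34365 + c) = (11732 + (5 - 1*(-104)²))/(34365 + 13475) = (11732 + (5 - 1*10816))/47840 = (11732 + (5 - 10816))*(1/47840) = (11732 - 10811)*(1/47840) = 921*(1/47840) = 921/47840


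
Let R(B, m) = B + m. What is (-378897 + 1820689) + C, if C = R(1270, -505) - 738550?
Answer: 704007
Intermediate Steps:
C = -737785 (C = (1270 - 505) - 738550 = 765 - 738550 = -737785)
(-378897 + 1820689) + C = (-378897 + 1820689) - 737785 = 1441792 - 737785 = 704007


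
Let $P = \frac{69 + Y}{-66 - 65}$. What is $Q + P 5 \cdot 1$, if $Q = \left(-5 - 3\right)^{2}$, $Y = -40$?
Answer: $\frac{8239}{131} \approx 62.893$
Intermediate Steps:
$Q = 64$ ($Q = \left(-8\right)^{2} = 64$)
$P = - \frac{29}{131}$ ($P = \frac{69 - 40}{-66 - 65} = \frac{29}{-131} = 29 \left(- \frac{1}{131}\right) = - \frac{29}{131} \approx -0.22137$)
$Q + P 5 \cdot 1 = 64 - \frac{29 \cdot 5 \cdot 1}{131} = 64 - \frac{145}{131} = \frac{8239}{131}$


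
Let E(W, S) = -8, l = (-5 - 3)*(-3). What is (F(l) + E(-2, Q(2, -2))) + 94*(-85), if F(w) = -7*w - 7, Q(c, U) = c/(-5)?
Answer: -8173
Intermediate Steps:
Q(c, U) = -c/5 (Q(c, U) = c*(-1/5) = -c/5)
l = 24 (l = -8*(-3) = 24)
F(w) = -7 - 7*w
(F(l) + E(-2, Q(2, -2))) + 94*(-85) = ((-7 - 7*24) - 8) + 94*(-85) = ((-7 - 168) - 8) - 7990 = (-175 - 8) - 7990 = -183 - 7990 = -8173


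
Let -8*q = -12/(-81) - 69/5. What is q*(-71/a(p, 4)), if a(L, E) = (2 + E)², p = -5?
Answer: -130853/38880 ≈ -3.3656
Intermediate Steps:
q = 1843/1080 (q = -(-12/(-81) - 69/5)/8 = -(-12*(-1/81) - 69*⅕)/8 = -(4/27 - 69/5)/8 = -⅛*(-1843/135) = 1843/1080 ≈ 1.7065)
q*(-71/a(p, 4)) = 1843*(-71/(2 + 4)²)/1080 = 1843*(-71/(6²))/1080 = 1843*(-71/36)/1080 = 1843*(-71*1/36)/1080 = (1843/1080)*(-71/36) = -130853/38880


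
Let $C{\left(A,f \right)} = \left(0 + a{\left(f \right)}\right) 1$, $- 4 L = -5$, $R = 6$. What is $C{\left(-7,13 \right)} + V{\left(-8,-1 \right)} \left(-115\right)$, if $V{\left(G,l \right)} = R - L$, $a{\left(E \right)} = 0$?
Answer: $- \frac{2185}{4} \approx -546.25$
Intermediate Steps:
$L = \frac{5}{4}$ ($L = \left(- \frac{1}{4}\right) \left(-5\right) = \frac{5}{4} \approx 1.25$)
$V{\left(G,l \right)} = \frac{19}{4}$ ($V{\left(G,l \right)} = 6 - \frac{5}{4} = \frac{19}{4}$)
$C{\left(A,f \right)} = 0$ ($C{\left(A,f \right)} = \left(0 + 0\right) 1 = 0 \cdot 1 = 0$)
$C{\left(-7,13 \right)} + V{\left(-8,-1 \right)} \left(-115\right) = 0 + \frac{19}{4} \left(-115\right) = 0 - \frac{2185}{4} = - \frac{2185}{4}$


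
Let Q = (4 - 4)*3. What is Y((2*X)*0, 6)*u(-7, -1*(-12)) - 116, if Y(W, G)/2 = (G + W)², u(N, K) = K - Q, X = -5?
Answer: 748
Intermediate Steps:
Q = 0 (Q = 0*3 = 0)
u(N, K) = K (u(N, K) = K - 1*0 = K + 0 = K)
Y(W, G) = 2*(G + W)²
Y((2*X)*0, 6)*u(-7, -1*(-12)) - 116 = (2*(6 + (2*(-5))*0)²)*(-1*(-12)) - 116 = (2*(6 - 10*0)²)*12 - 116 = (2*(6 + 0)²)*12 - 116 = (2*6²)*12 - 116 = (2*36)*12 - 116 = 72*12 - 116 = 864 - 116 = 748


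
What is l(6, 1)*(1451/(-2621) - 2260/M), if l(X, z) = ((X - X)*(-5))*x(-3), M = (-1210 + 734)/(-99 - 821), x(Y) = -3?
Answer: 0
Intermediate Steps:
M = 119/230 (M = -476/(-920) = -476*(-1/920) = 119/230 ≈ 0.51739)
l(X, z) = 0 (l(X, z) = ((X - X)*(-5))*(-3) = (0*(-5))*(-3) = 0*(-3) = 0)
l(6, 1)*(1451/(-2621) - 2260/M) = 0*(1451/(-2621) - 2260/119/230) = 0*(1451*(-1/2621) - 2260*230/119) = 0*(-1451/2621 - 519800/119) = 0*(-1362568469/311899) = 0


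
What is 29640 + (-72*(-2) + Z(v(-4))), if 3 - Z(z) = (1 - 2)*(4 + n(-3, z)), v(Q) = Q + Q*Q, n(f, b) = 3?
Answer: 29794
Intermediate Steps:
v(Q) = Q + Q**2
Z(z) = 10 (Z(z) = 3 - (1 - 2)*(4 + 3) = 3 - (-1)*7 = 3 - 1*(-7) = 3 + 7 = 10)
29640 + (-72*(-2) + Z(v(-4))) = 29640 + (-72*(-2) + 10) = 29640 + (144 + 10) = 29640 + 154 = 29794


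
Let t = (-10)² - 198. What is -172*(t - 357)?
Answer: 78260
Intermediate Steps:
t = -98 (t = 100 - 198 = -98)
-172*(t - 357) = -172*(-98 - 357) = -172*(-455) = 78260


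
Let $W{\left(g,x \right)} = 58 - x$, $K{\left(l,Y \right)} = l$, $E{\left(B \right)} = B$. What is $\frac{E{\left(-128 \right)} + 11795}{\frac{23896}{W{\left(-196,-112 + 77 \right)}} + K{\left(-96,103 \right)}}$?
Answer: $\frac{1085031}{14968} \approx 72.49$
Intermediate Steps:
$\frac{E{\left(-128 \right)} + 11795}{\frac{23896}{W{\left(-196,-112 + 77 \right)}} + K{\left(-96,103 \right)}} = \frac{-128 + 11795}{\frac{23896}{58 - \left(-112 + 77\right)} - 96} = \frac{11667}{\frac{23896}{58 - -35} - 96} = \frac{11667}{\frac{23896}{58 + 35} - 96} = \frac{11667}{\frac{23896}{93} - 96} = \frac{11667}{\frac{14968}{93}} = 11667 \cdot \frac{93}{14968} = \frac{1085031}{14968}$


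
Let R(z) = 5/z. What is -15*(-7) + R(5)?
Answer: 106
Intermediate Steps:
-15*(-7) + R(5) = -15*(-7) + 5/5 = 105 + 5*(1/5) = 105 + 1 = 106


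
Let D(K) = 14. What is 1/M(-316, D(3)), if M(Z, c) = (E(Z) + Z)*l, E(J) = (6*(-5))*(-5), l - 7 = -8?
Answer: 1/166 ≈ 0.0060241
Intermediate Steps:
l = -1 (l = 7 - 8 = -1)
E(J) = 150 (E(J) = -30*(-5) = 150)
M(Z, c) = -150 - Z (M(Z, c) = (150 + Z)*(-1) = -150 - Z)
1/M(-316, D(3)) = 1/(-150 - 1*(-316)) = 1/(-150 + 316) = 1/166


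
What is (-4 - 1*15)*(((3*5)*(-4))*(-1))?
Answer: -1140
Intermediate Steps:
(-4 - 1*15)*(((3*5)*(-4))*(-1)) = (-4 - 15)*((15*(-4))*(-1)) = -(-1140)*(-1) = -19*60 = -1140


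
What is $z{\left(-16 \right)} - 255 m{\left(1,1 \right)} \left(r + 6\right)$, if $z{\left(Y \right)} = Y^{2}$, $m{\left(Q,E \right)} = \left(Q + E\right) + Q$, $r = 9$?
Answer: $-11219$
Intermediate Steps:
$m{\left(Q,E \right)} = E + 2 Q$ ($m{\left(Q,E \right)} = \left(E + Q\right) + Q = E + 2 Q$)
$z{\left(-16 \right)} - 255 m{\left(1,1 \right)} \left(r + 6\right) = \left(-16\right)^{2} - 255 \left(1 + 2 \cdot 1\right) \left(9 + 6\right) = 256 - 255 \left(1 + 2\right) 15 = 256 - 255 \cdot 3 \cdot 15 = 256 - 11475 = -11219$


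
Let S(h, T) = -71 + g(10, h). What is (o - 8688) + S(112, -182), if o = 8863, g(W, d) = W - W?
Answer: 104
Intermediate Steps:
g(W, d) = 0
S(h, T) = -71 (S(h, T) = -71 + 0 = -71)
(o - 8688) + S(112, -182) = (8863 - 8688) - 71 = 175 - 71 = 104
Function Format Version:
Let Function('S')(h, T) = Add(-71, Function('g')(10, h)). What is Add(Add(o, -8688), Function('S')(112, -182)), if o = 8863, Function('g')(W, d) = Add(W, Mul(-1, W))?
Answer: 104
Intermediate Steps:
Function('g')(W, d) = 0
Function('S')(h, T) = -71 (Function('S')(h, T) = Add(-71, 0) = -71)
Add(Add(o, -8688), Function('S')(112, -182)) = Add(Add(8863, -8688), -71) = Add(175, -71) = 104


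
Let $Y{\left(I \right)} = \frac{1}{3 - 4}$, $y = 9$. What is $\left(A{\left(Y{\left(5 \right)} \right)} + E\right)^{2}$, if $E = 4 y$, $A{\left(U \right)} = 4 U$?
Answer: $1024$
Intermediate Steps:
$Y{\left(I \right)} = -1$ ($Y{\left(I \right)} = \frac{1}{-1} = -1$)
$E = 36$ ($E = 4 \cdot 9 = 36$)
$\left(A{\left(Y{\left(5 \right)} \right)} + E\right)^{2} = \left(4 \left(-1\right) + 36\right)^{2} = \left(-4 + 36\right)^{2} = 32^{2} = 1024$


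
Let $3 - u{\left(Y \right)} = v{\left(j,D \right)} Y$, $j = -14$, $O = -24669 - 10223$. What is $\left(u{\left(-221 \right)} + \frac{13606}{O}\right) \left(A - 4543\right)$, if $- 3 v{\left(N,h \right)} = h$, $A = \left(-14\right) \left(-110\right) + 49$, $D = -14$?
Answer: $- \frac{79927159333}{26169} \approx -3.0543 \cdot 10^{6}$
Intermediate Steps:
$O = -34892$ ($O = -24669 - 10223 = -34892$)
$A = 1589$ ($A = 1540 + 49 = 1589$)
$v{\left(N,h \right)} = - \frac{h}{3}$
$u{\left(Y \right)} = 3 - \frac{14 Y}{3}$ ($u{\left(Y \right)} = 3 - \left(- \frac{1}{3}\right) \left(-14\right) Y = 3 - \frac{14 Y}{3}$)
$\left(u{\left(-221 \right)} + \frac{13606}{O}\right) \left(A - 4543\right) = \left(\left(3 - - \frac{3094}{3}\right) + \frac{13606}{-34892}\right) \left(1589 - 4543\right) = \left(\left(3 + \frac{3094}{3}\right) + 13606 \left(- \frac{1}{34892}\right)\right) \left(-2954\right) = \left(\frac{3103}{3} - \frac{6803}{17446}\right) \left(-2954\right) = \frac{54114529}{52338} \left(-2954\right) = - \frac{79927159333}{26169}$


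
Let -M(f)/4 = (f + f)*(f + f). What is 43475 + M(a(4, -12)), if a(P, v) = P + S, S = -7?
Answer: 43331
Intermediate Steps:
a(P, v) = -7 + P (a(P, v) = P - 7 = -7 + P)
M(f) = -16*f² (M(f) = -4*(f + f)*(f + f) = -4*2*f*2*f = -16*f²)
43475 + M(a(4, -12)) = 43475 - 16*(-7 + 4)² = 43475 - 16*(-3)² = 43475 - 16*9 = 43475 - 144 = 43331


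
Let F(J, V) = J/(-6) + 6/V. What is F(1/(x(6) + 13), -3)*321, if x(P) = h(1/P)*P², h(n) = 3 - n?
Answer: -147767/230 ≈ -642.46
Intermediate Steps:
x(P) = P²*(3 - 1/P) (x(P) = (3 - 1/P)*P² = P²*(3 - 1/P))
F(J, V) = 6/V - J/6 (F(J, V) = J*(-⅙) + 6/V = -J/6 + 6/V = 6/V - J/6)
F(1/(x(6) + 13), -3)*321 = (6/(-3) - 1/(6*(6*(-1 + 3*6) + 13)))*321 = (6*(-⅓) - 1/(6*(6*(-1 + 18) + 13)))*321 = (-2 - 1/(6*(6*17 + 13)))*321 = (-2 - 1/(6*(102 + 13)))*321 = (-2 - ⅙/115)*321 = (-2 - ⅙*1/115)*321 = (-2 - 1/690)*321 = -1381/690*321 = -147767/230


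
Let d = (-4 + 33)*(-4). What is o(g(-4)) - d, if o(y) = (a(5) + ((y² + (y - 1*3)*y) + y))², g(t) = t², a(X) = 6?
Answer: 236312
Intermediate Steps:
d = -116 (d = 29*(-4) = -116)
o(y) = (6 + y + y² + y*(-3 + y))² (o(y) = (6 + ((y² + (y - 1*3)*y) + y))² = (6 + ((y² + (y - 3)*y) + y))² = (6 + ((y² + (-3 + y)*y) + y))² = (6 + ((y² + y*(-3 + y)) + y))² = (6 + (y + y² + y*(-3 + y)))² = (6 + y + y² + y*(-3 + y))²)
o(g(-4)) - d = 4*(3 + ((-4)²)² - 1*(-4)²)² - 1*(-116) = 4*(3 + 16² - 1*16)² + 116 = 4*(3 + 256 - 16)² + 116 = 4*243² + 116 = 4*59049 + 116 = 236196 + 116 = 236312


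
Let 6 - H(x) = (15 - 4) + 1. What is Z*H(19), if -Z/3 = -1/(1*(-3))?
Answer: 6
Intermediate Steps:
H(x) = -6 (H(x) = 6 - ((15 - 4) + 1) = 6 - (11 + 1) = 6 - 1*12 = 6 - 12 = -6)
Z = -1 (Z = -(-3)*1/(1*(-3)) = -(-3)*1*(-⅓) = -(-3)*(-1)/3 = -3*⅓ = -1)
Z*H(19) = -1*(-6) = 6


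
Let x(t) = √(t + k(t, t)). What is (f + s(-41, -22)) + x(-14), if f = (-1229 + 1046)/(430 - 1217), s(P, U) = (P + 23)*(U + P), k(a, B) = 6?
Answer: 892641/787 + 2*I*√2 ≈ 1134.2 + 2.8284*I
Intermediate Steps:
s(P, U) = (23 + P)*(P + U)
f = 183/787 (f = -183/(-787) = -183*(-1/787) = 183/787 ≈ 0.23253)
x(t) = √(6 + t) (x(t) = √(t + 6) = √(6 + t))
(f + s(-41, -22)) + x(-14) = (183/787 + ((-41)² + 23*(-41) + 23*(-22) - 41*(-22))) + √(6 - 14) = (183/787 + (1681 - 943 - 506 + 902)) + √(-8) = (183/787 + 1134) + 2*I*√2 = 892641/787 + 2*I*√2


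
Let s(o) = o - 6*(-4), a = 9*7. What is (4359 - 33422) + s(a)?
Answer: -28976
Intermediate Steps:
a = 63
s(o) = 24 + o (s(o) = o + 24 = 24 + o)
(4359 - 33422) + s(a) = (4359 - 33422) + (24 + 63) = -29063 + 87 = -28976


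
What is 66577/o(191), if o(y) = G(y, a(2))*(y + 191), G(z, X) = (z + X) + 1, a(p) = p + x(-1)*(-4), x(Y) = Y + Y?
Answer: 66577/77164 ≈ 0.86280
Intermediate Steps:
x(Y) = 2*Y
a(p) = 8 + p (a(p) = p + (2*(-1))*(-4) = p - 2*(-4) = p + 8 = 8 + p)
G(z, X) = 1 + X + z (G(z, X) = (X + z) + 1 = 1 + X + z)
o(y) = (11 + y)*(191 + y) (o(y) = (1 + (8 + 2) + y)*(y + 191) = (1 + 10 + y)*(191 + y) = (11 + y)*(191 + y))
66577/o(191) = 66577/(((11 + 191)*(191 + 191))) = 66577/((202*382)) = 66577/77164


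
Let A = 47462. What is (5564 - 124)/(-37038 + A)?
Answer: 680/1303 ≈ 0.52187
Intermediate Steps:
(5564 - 124)/(-37038 + A) = (5564 - 124)/(-37038 + 47462) = 5440/10424 = 5440*(1/10424) = 680/1303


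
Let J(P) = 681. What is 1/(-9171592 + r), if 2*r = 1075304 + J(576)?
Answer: -2/17267199 ≈ -1.1583e-7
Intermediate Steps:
r = 1075985/2 (r = (1075304 + 681)/2 = (½)*1075985 = 1075985/2 ≈ 5.3799e+5)
1/(-9171592 + r) = 1/(-9171592 + 1075985/2) = 1/(-17267199/2) = -2/17267199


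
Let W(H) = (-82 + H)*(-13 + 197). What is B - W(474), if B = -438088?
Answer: -510216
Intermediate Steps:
W(H) = -15088 + 184*H (W(H) = (-82 + H)*184 = -15088 + 184*H)
B - W(474) = -438088 - (-15088 + 184*474) = -438088 - (-15088 + 87216) = -438088 - 1*72128 = -438088 - 72128 = -510216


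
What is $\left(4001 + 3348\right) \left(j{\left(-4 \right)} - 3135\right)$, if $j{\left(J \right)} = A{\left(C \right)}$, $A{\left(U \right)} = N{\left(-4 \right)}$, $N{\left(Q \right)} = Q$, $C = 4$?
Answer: $-23068511$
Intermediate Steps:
$A{\left(U \right)} = -4$
$j{\left(J \right)} = -4$
$\left(4001 + 3348\right) \left(j{\left(-4 \right)} - 3135\right) = \left(4001 + 3348\right) \left(-4 - 3135\right) = 7349 \left(-3139\right) = -23068511$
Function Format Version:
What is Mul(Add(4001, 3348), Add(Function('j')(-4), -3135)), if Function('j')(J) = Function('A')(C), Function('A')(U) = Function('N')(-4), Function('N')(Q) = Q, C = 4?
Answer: -23068511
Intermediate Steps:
Function('A')(U) = -4
Function('j')(J) = -4
Mul(Add(4001, 3348), Add(Function('j')(-4), -3135)) = Mul(Add(4001, 3348), Add(-4, -3135)) = Mul(7349, -3139) = -23068511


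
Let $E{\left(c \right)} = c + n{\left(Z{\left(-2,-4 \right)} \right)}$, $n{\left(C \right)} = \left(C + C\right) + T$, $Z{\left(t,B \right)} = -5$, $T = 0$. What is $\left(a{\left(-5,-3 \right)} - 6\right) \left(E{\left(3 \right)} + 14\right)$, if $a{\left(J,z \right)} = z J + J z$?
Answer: $168$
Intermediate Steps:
$n{\left(C \right)} = 2 C$ ($n{\left(C \right)} = \left(C + C\right) + 0 = 2 C + 0 = 2 C$)
$a{\left(J,z \right)} = 2 J z$ ($a{\left(J,z \right)} = J z + J z = 2 J z$)
$E{\left(c \right)} = -10 + c$ ($E{\left(c \right)} = c + 2 \left(-5\right) = c - 10 = -10 + c$)
$\left(a{\left(-5,-3 \right)} - 6\right) \left(E{\left(3 \right)} + 14\right) = \left(2 \left(-5\right) \left(-3\right) - 6\right) \left(\left(-10 + 3\right) + 14\right) = \left(30 - 6\right) \left(-7 + 14\right) = 24 \cdot 7 = 168$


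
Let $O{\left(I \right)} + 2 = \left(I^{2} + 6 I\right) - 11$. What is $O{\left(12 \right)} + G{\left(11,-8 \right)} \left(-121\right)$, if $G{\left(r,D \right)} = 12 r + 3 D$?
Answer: $-12865$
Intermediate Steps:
$G{\left(r,D \right)} = 3 D + 12 r$
$O{\left(I \right)} = -13 + I^{2} + 6 I$ ($O{\left(I \right)} = -2 - \left(11 - I^{2} - 6 I\right) = -2 + \left(-11 + I^{2} + 6 I\right) = -13 + I^{2} + 6 I$)
$O{\left(12 \right)} + G{\left(11,-8 \right)} \left(-121\right) = \left(-13 + 12^{2} + 6 \cdot 12\right) + \left(3 \left(-8\right) + 12 \cdot 11\right) \left(-121\right) = \left(-13 + 144 + 72\right) + \left(-24 + 132\right) \left(-121\right) = 203 + 108 \left(-121\right) = 203 - 13068 = -12865$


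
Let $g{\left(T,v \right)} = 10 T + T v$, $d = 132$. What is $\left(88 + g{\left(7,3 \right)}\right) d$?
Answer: $23628$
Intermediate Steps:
$\left(88 + g{\left(7,3 \right)}\right) d = \left(88 + 7 \left(10 + 3\right)\right) 132 = \left(88 + 7 \cdot 13\right) 132 = \left(88 + 91\right) 132 = 179 \cdot 132 = 23628$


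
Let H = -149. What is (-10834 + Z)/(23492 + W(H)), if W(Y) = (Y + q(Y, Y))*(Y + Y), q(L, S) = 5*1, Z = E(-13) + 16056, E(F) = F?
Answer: 5209/66404 ≈ 0.078444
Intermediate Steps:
Z = 16043 (Z = -13 + 16056 = 16043)
q(L, S) = 5
W(Y) = 2*Y*(5 + Y) (W(Y) = (Y + 5)*(Y + Y) = (5 + Y)*(2*Y) = 2*Y*(5 + Y))
(-10834 + Z)/(23492 + W(H)) = (-10834 + 16043)/(23492 + 2*(-149)*(5 - 149)) = 5209/(23492 + 2*(-149)*(-144)) = 5209/(23492 + 42912) = 5209/66404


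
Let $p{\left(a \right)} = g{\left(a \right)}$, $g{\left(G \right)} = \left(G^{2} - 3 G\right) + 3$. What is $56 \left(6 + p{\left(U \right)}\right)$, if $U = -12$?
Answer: $10584$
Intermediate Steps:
$g{\left(G \right)} = 3 + G^{2} - 3 G$
$p{\left(a \right)} = 3 + a^{2} - 3 a$
$56 \left(6 + p{\left(U \right)}\right) = 56 \left(6 + \left(3 + \left(-12\right)^{2} - -36\right)\right) = 56 \left(6 + \left(3 + 144 + 36\right)\right) = 56 \left(6 + 183\right) = 56 \cdot 189 = 10584$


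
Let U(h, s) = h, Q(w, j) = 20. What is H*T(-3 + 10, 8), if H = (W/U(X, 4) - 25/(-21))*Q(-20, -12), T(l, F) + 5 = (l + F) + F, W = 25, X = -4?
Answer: -12750/7 ≈ -1821.4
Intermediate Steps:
T(l, F) = -5 + l + 2*F (T(l, F) = -5 + ((l + F) + F) = -5 + ((F + l) + F) = -5 + (l + 2*F) = -5 + l + 2*F)
H = -2125/21 (H = (25/(-4) - 25/(-21))*20 = (25*(-¼) - 25*(-1/21))*20 = (-25/4 + 25/21)*20 = -425/84*20 = -2125/21 ≈ -101.19)
H*T(-3 + 10, 8) = -2125*(-5 + (-3 + 10) + 2*8)/21 = -2125*(-5 + 7 + 16)/21 = -2125/21*18 = -12750/7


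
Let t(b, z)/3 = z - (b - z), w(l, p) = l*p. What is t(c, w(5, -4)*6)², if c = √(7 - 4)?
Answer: 518427 + 4320*√3 ≈ 5.2591e+5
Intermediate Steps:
c = √3 ≈ 1.7320
t(b, z) = -3*b + 6*z (t(b, z) = 3*(z - (b - z)) = 3*(z + (z - b)) = 3*(-b + 2*z) = -3*b + 6*z)
t(c, w(5, -4)*6)² = (-3*√3 + 6*((5*(-4))*6))² = (-3*√3 + 6*(-20*6))² = (-3*√3 + 6*(-120))² = (-3*√3 - 720)² = (-720 - 3*√3)²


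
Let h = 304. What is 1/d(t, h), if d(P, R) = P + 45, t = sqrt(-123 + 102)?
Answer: 15/682 - I*sqrt(21)/2046 ≈ 0.021994 - 0.0022398*I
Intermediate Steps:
t = I*sqrt(21) (t = sqrt(-21) = I*sqrt(21) ≈ 4.5826*I)
d(P, R) = 45 + P
1/d(t, h) = 1/(45 + I*sqrt(21))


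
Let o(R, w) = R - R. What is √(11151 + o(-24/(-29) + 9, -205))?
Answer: 3*√1239 ≈ 105.60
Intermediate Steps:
o(R, w) = 0
√(11151 + o(-24/(-29) + 9, -205)) = √(11151 + 0) = √11151 = 3*√1239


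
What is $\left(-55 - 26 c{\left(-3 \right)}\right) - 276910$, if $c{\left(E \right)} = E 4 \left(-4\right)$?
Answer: $-278213$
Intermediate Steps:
$c{\left(E \right)} = - 16 E$ ($c{\left(E \right)} = 4 E \left(-4\right) = - 16 E$)
$\left(-55 - 26 c{\left(-3 \right)}\right) - 276910 = \left(-55 - 26 \left(\left(-16\right) \left(-3\right)\right)\right) - 276910 = \left(-55 - 1248\right) - 276910 = -1303 - 276910 = -278213$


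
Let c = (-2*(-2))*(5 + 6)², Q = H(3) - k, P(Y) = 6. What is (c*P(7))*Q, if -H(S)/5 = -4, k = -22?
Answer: 121968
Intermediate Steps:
H(S) = 20 (H(S) = -5*(-4) = 20)
Q = 42 (Q = 20 - 1*(-22) = 20 + 22 = 42)
c = 484 (c = 4*11² = 4*121 = 484)
(c*P(7))*Q = (484*6)*42 = 2904*42 = 121968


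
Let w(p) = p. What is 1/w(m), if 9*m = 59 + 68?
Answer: 9/127 ≈ 0.070866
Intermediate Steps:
m = 127/9 (m = (59 + 68)/9 = (⅑)*127 = 127/9 ≈ 14.111)
1/w(m) = 1/(127/9) = 9/127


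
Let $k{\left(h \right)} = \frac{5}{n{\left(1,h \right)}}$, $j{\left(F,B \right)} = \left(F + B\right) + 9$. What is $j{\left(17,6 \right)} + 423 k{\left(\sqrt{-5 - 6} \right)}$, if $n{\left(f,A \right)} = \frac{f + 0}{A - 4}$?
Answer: $-8428 + 2115 i \sqrt{11} \approx -8428.0 + 7014.7 i$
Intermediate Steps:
$n{\left(f,A \right)} = \frac{f}{-4 + A}$
$j{\left(F,B \right)} = 9 + B + F$ ($j{\left(F,B \right)} = \left(B + F\right) + 9 = 9 + B + F$)
$k{\left(h \right)} = -20 + 5 h$ ($k{\left(h \right)} = \frac{5}{1 \frac{1}{-4 + h}} = \frac{5}{\frac{1}{-4 + h}} = 5 \left(-4 + h\right) = -20 + 5 h$)
$j{\left(17,6 \right)} + 423 k{\left(\sqrt{-5 - 6} \right)} = \left(9 + 6 + 17\right) + 423 \left(-20 + 5 \sqrt{-5 - 6}\right) = 32 + 423 \left(-20 + 5 \sqrt{-11}\right) = 32 + 423 \left(-20 + 5 i \sqrt{11}\right) = 32 - \left(8460 - 2115 i \sqrt{11}\right) = -8428 + 2115 i \sqrt{11}$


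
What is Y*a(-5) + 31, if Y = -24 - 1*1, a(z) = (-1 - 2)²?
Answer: -194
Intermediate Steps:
a(z) = 9 (a(z) = (-3)² = 9)
Y = -25 (Y = -24 - 1 = -25)
Y*a(-5) + 31 = -25*9 + 31 = -225 + 31 = -194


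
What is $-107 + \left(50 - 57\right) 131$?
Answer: $-1024$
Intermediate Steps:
$-107 + \left(50 - 57\right) 131 = -107 - 917 = -1024$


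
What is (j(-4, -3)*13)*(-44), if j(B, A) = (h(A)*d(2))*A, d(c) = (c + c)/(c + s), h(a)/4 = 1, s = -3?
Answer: -27456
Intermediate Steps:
h(a) = 4 (h(a) = 4*1 = 4)
d(c) = 2*c/(-3 + c) (d(c) = (c + c)/(c - 3) = (2*c)/(-3 + c) = 2*c/(-3 + c))
j(B, A) = -16*A (j(B, A) = (4*(2*2/(-3 + 2)))*A = (4*(2*2/(-1)))*A = (4*(2*2*(-1)))*A = (4*(-4))*A = -16*A)
(j(-4, -3)*13)*(-44) = (-16*(-3)*13)*(-44) = (48*13)*(-44) = 624*(-44) = -27456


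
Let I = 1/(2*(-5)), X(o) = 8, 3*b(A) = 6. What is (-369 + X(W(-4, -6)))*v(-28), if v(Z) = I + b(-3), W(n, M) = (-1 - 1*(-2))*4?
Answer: -6859/10 ≈ -685.90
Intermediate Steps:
b(A) = 2 (b(A) = (⅓)*6 = 2)
W(n, M) = 4 (W(n, M) = (-1 + 2)*4 = 1*4 = 4)
I = -⅒ (I = 1/(-10) = -⅒ ≈ -0.10000)
v(Z) = 19/10 (v(Z) = -⅒ + 2 = 19/10)
(-369 + X(W(-4, -6)))*v(-28) = (-369 + 8)*(19/10) = -361*19/10 = -6859/10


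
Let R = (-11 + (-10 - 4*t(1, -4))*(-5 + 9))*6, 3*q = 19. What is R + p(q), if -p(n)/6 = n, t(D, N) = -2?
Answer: -152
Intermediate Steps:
q = 19/3 (q = (1/3)*19 = 19/3 ≈ 6.3333)
p(n) = -6*n
R = -114 (R = (-11 + (-10 - 4*(-2))*(-5 + 9))*6 = (-11 + (-10 + 8)*4)*6 = (-11 - 2*4)*6 = (-11 - 8)*6 = -19*6 = -114)
R + p(q) = -114 - 6*19/3 = -114 - 38 = -152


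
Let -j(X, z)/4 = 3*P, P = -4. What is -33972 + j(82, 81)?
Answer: -33924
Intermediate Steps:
j(X, z) = 48 (j(X, z) = -12*(-4) = -4*(-12) = 48)
-33972 + j(82, 81) = -33972 + 48 = -33924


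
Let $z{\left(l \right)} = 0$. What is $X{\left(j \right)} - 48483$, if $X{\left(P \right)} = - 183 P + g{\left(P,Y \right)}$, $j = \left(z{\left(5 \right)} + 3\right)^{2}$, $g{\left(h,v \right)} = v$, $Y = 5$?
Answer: $-50125$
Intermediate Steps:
$j = 9$ ($j = \left(0 + 3\right)^{2} = 3^{2} = 9$)
$X{\left(P \right)} = 5 - 183 P$ ($X{\left(P \right)} = - 183 P + 5 = 5 - 183 P$)
$X{\left(j \right)} - 48483 = \left(5 - 1647\right) - 48483 = -1642 - 48483 = -50125$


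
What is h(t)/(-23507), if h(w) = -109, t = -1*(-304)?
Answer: 109/23507 ≈ 0.0046369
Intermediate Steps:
t = 304
h(t)/(-23507) = -109/(-23507) = -109*(-1/23507) = 109/23507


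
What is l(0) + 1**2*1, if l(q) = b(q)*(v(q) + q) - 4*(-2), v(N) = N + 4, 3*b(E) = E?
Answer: 9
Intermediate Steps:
b(E) = E/3
v(N) = 4 + N
l(q) = 8 + q*(4 + 2*q)/3 (l(q) = (q/3)*((4 + q) + q) - 4*(-2) = (q/3)*(4 + 2*q) + 8 = q*(4 + 2*q)/3 + 8 = 8 + q*(4 + 2*q)/3)
l(0) + 1**2*1 = (8 + (1/3)*0**2 + (1/3)*0*(4 + 0)) + 1**2*1 = (8 + (1/3)*0 + (1/3)*0*4) + 1*1 = (8 + 0 + 0) + 1 = 8 + 1 = 9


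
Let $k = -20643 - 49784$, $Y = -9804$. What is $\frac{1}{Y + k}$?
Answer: $- \frac{1}{80231} \approx -1.2464 \cdot 10^{-5}$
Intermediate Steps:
$k = -70427$
$\frac{1}{Y + k} = \frac{1}{-9804 - 70427} = \frac{1}{-80231} = - \frac{1}{80231}$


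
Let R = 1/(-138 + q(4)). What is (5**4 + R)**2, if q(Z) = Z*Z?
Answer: 5813910001/14884 ≈ 3.9062e+5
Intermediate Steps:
q(Z) = Z**2
R = -1/122 (R = 1/(-138 + 4**2) = 1/(-138 + 16) = 1/(-122) = -1/122 ≈ -0.0081967)
(5**4 + R)**2 = (5**4 - 1/122)**2 = (625 - 1/122)**2 = (76249/122)**2 = 5813910001/14884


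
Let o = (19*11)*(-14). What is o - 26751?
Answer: -29677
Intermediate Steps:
o = -2926 (o = 209*(-14) = -2926)
o - 26751 = -2926 - 26751 = -29677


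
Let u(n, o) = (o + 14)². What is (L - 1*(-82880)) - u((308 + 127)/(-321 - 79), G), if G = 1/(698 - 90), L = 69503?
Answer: 56258038143/369664 ≈ 1.5219e+5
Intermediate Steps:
G = 1/608 ≈ 0.0016447
u(n, o) = (14 + o)²
(L - 1*(-82880)) - u((308 + 127)/(-321 - 79), G) = (69503 - 1*(-82880)) - (14 + 1/608)² = (69503 + 82880) - (8513/608)² = 152383 - 1*72471169/369664 = 152383 - 72471169/369664 = 56258038143/369664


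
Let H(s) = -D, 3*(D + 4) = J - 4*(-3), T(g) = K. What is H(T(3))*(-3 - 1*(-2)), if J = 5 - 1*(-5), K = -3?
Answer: 10/3 ≈ 3.3333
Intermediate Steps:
J = 10 (J = 5 + 5 = 10)
T(g) = -3
D = 10/3 (D = -4 + (10 - 4*(-3))/3 = -4 + (10 + 12)/3 = -4 + (1/3)*22 = -4 + 22/3 = 10/3 ≈ 3.3333)
H(s) = -10/3 (H(s) = -1*10/3 = -10/3)
H(T(3))*(-3 - 1*(-2)) = -10*(-3 - 1*(-2))/3 = -10*(-3 + 2)/3 = -10/3*(-1) = 10/3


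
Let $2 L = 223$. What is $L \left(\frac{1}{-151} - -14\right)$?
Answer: $\frac{471199}{302} \approx 1560.3$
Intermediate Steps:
$L = \frac{223}{2}$ ($L = \frac{1}{2} \cdot 223 = \frac{223}{2} \approx 111.5$)
$L \left(\frac{1}{-151} - -14\right) = \frac{223 \left(\frac{1}{-151} - -14\right)}{2} = \frac{223 \left(- \frac{1}{151} + 14\right)}{2} = \frac{223}{2} \cdot \frac{2113}{151} = \frac{471199}{302}$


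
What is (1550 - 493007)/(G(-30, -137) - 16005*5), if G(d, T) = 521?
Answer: 491457/79504 ≈ 6.1815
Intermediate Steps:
(1550 - 493007)/(G(-30, -137) - 16005*5) = (1550 - 493007)/(521 - 16005*5) = -491457/(521 - 80025) = -491457/(-79504) = -491457*(-1/79504) = 491457/79504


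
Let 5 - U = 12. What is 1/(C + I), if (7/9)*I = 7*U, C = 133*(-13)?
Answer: -1/1792 ≈ -0.00055804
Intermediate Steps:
U = -7 (U = 5 - 1*12 = 5 - 12 = -7)
C = -1729
I = -63 (I = 9*(7*(-7))/7 = (9/7)*(-49) = -63)
1/(C + I) = 1/(-1729 - 63) = 1/(-1792) = -1/1792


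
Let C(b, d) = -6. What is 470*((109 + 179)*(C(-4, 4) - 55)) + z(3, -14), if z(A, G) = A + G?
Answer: -8256971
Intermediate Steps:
470*((109 + 179)*(C(-4, 4) - 55)) + z(3, -14) = 470*((109 + 179)*(-6 - 55)) + (3 - 14) = 470*(288*(-61)) - 11 = 470*(-17568) - 11 = -8256960 - 11 = -8256971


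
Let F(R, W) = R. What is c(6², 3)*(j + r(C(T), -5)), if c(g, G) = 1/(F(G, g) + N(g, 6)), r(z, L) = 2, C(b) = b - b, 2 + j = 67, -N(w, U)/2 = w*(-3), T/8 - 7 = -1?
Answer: 67/219 ≈ 0.30594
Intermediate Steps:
T = 48 (T = 56 + 8*(-1) = 56 - 8 = 48)
N(w, U) = 6*w (N(w, U) = -2*w*(-3) = -(-6)*w = 6*w)
j = 65 (j = -2 + 67 = 65)
C(b) = 0
c(g, G) = 1/(G + 6*g)
c(6², 3)*(j + r(C(T), -5)) = (65 + 2)/(3 + 6*6²) = 67/(3 + 6*36) = 67/(3 + 216) = 67/219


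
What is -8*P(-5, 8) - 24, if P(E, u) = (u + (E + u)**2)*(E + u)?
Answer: -432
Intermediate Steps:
P(E, u) = (E + u)*(u + (E + u)**2)
-8*P(-5, 8) - 24 = -8*(8**2 - 5*8 - 5*(-5 + 8)**2 + 8*(-5 + 8)**2) - 24 = -8*(64 - 40 - 5*3**2 + 8*3**2) - 24 = -8*(64 - 40 - 5*9 + 8*9) - 24 = -8*(64 - 40 - 45 + 72) - 24 = -8*51 - 24 = -408 - 24 = -432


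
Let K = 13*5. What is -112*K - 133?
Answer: -7413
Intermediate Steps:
K = 65
-112*K - 133 = -112*65 - 133 = -7280 - 133 = -7413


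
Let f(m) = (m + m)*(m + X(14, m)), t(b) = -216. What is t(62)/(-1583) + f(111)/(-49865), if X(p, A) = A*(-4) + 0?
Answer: 127795698/78936295 ≈ 1.6190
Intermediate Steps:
X(p, A) = -4*A (X(p, A) = -4*A + 0 = -4*A)
f(m) = -6*m**2 (f(m) = (m + m)*(m - 4*m) = (2*m)*(-3*m) = -6*m**2)
t(62)/(-1583) + f(111)/(-49865) = -216/(-1583) - 6*111**2/(-49865) = -216*(-1/1583) - 6*12321*(-1/49865) = 216/1583 - 73926*(-1/49865) = 216/1583 + 73926/49865 = 127795698/78936295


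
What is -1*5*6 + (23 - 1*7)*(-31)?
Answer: -526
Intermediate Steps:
-1*5*6 + (23 - 1*7)*(-31) = -5*6 + (23 - 7)*(-31) = -30 + 16*(-31) = -30 - 496 = -526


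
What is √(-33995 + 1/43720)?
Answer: I*√16244837091070/21860 ≈ 184.38*I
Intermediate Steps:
√(-33995 + 1/43720) = √(-1486261399/43720) = I*√16244837091070/21860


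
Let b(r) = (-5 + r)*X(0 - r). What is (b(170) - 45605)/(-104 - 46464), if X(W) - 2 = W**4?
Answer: -137809604725/46568 ≈ -2.9593e+6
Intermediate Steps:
X(W) = 2 + W**4
b(r) = (-5 + r)*(2 + r**4) (b(r) = (-5 + r)*(2 + (0 - r)**4) = (-5 + r)*(2 + (-r)**4) = (-5 + r)*(2 + r**4))
(b(170) - 45605)/(-104 - 46464) = ((-5 + 170)*(2 + 170**4) - 45605)/(-104 - 46464) = (165*(2 + 835210000) - 45605)/(-46568) = (165*835210002 - 45605)*(-1/46568) = (137809650330 - 45605)*(-1/46568) = 137809604725*(-1/46568) = -137809604725/46568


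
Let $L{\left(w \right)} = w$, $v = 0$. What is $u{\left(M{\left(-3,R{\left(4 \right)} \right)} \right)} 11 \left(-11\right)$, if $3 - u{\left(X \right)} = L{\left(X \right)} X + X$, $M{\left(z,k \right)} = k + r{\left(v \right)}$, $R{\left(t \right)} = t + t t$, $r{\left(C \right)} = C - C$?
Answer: $50457$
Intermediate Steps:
$r{\left(C \right)} = 0$
$R{\left(t \right)} = t + t^{2}$
$M{\left(z,k \right)} = k$ ($M{\left(z,k \right)} = k + 0 = k$)
$u{\left(X \right)} = 3 - X - X^{2}$ ($u{\left(X \right)} = 3 - \left(X X + X\right) = 3 - \left(X^{2} + X\right) = 3 - \left(X + X^{2}\right) = 3 - X - X^{2}$)
$u{\left(M{\left(-3,R{\left(4 \right)} \right)} \right)} 11 \left(-11\right) = \left(3 - 4 \left(1 + 4\right) - \left(4 \left(1 + 4\right)\right)^{2}\right) 11 \left(-11\right) = \left(3 - 4 \cdot 5 - \left(4 \cdot 5\right)^{2}\right) 11 \left(-11\right) = \left(3 - 20 - 20^{2}\right) 11 \left(-11\right) = \left(3 - 20 - 400\right) 11 \left(-11\right) = \left(-417\right) 11 \left(-11\right) = \left(-4587\right) \left(-11\right) = 50457$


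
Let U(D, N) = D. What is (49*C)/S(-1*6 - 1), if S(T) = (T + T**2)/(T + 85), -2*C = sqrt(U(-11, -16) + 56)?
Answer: -273*sqrt(5)/2 ≈ -305.22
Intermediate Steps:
C = -3*sqrt(5)/2 (C = -sqrt(-11 + 56)/2 = -3*sqrt(5)/2 ≈ -3.3541)
S(T) = (T + T**2)/(85 + T)
(49*C)/S(-1*6 - 1) = (49*(-3*sqrt(5)/2))/(((-1*6 - 1)*(1 + (-1*6 - 1))/(85 + (-1*6 - 1)))) = (-147*sqrt(5)/2)/(((-6 - 1)*(1 + (-6 - 1))/(85 + (-6 - 1)))) = (-147*sqrt(5)/2)/((-7*(1 - 7)/(85 - 7))) = (-147*sqrt(5)/2)/((-7*(-6)/78)) = (-147*sqrt(5)/2)/((-7*1/78*(-6))) = (-147*sqrt(5)/2)/(7/13) = -147*sqrt(5)/2*(13/7) = -273*sqrt(5)/2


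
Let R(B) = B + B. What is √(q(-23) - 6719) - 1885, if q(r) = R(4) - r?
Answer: -1885 + 4*I*√418 ≈ -1885.0 + 81.78*I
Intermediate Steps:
R(B) = 2*B
q(r) = 8 - r (q(r) = 2*4 - r = 8 - r)
√(q(-23) - 6719) - 1885 = √((8 - 1*(-23)) - 6719) - 1885 = √((8 + 23) - 6719) - 1885 = √(31 - 6719) - 1885 = √(-6688) - 1885 = 4*I*√418 - 1885 = -1885 + 4*I*√418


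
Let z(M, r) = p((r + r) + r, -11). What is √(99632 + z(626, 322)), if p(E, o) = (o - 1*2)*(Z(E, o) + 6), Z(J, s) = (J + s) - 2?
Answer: 3*√9685 ≈ 295.24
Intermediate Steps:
Z(J, s) = -2 + J + s
p(E, o) = (-2 + o)*(4 + E + o) (p(E, o) = (o - 1*2)*((-2 + E + o) + 6) = (o - 2)*(4 + E + o) = (-2 + o)*(4 + E + o))
z(M, r) = 91 - 39*r (z(M, r) = -8 - 2*((r + r) + r) + 4*(-11) - 11*(-2 + ((r + r) + r) - 11) = -8 - 2*(2*r + r) - 44 - 11*(-2 + (2*r + r) - 11) = -8 - 6*r - 44 - 11*(-2 + 3*r - 11) = -8 - 6*r - 44 - 11*(-13 + 3*r) = -8 - 6*r - 44 + (143 - 33*r) = 91 - 39*r)
√(99632 + z(626, 322)) = √(99632 + (91 - 39*322)) = √(99632 + (91 - 12558)) = √(99632 - 12467) = √87165 = 3*√9685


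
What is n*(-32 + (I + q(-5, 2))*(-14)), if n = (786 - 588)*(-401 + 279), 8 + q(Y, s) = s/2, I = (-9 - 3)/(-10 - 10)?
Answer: -6956928/5 ≈ -1.3914e+6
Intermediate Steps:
I = 3/5 (I = -12/(-20) = -12*(-1/20) = 3/5 ≈ 0.60000)
q(Y, s) = -8 + s/2
n = -24156 (n = 198*(-122) = -24156)
n*(-32 + (I + q(-5, 2))*(-14)) = -24156*(-32 + (3/5 + (-8 + (1/2)*2))*(-14)) = -24156*(-32 + (3/5 + (-8 + 1))*(-14)) = -24156*(-32 + (3/5 - 7)*(-14)) = -24156*(-32 - 32/5*(-14)) = -24156*(-32 + 448/5) = -24156*288/5 = -6956928/5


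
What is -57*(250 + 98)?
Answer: -19836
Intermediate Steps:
-57*(250 + 98) = -57*348 = -19836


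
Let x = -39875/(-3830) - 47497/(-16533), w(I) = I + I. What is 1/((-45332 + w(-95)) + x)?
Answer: -12664278/576335029739 ≈ -2.1974e-5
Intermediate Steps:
w(I) = 2*I
x = 168233377/12664278 (x = -39875*(-1/3830) - 47497*(-1/16533) = 7975/766 + 47497/16533 = 168233377/12664278 ≈ 13.284)
1/((-45332 + w(-95)) + x) = 1/((-45332 + 2*(-95)) + 168233377/12664278) = 1/((-45332 - 190) + 168233377/12664278) = 1/(-45522 + 168233377/12664278) = 1/(-576335029739/12664278) = -12664278/576335029739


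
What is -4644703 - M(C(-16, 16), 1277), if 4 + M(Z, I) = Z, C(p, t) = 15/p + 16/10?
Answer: -371575973/80 ≈ -4.6447e+6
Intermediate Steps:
C(p, t) = 8/5 + 15/p (C(p, t) = 15/p + 16*(1/10) = 15/p + 8/5 = 8/5 + 15/p)
M(Z, I) = -4 + Z
-4644703 - M(C(-16, 16), 1277) = -4644703 - (-4 + (8/5 + 15/(-16))) = -4644703 - (-4 + (8/5 + 15*(-1/16))) = -4644703 - (-4 + (8/5 - 15/16)) = -4644703 - (-4 + 53/80) = -4644703 - 1*(-267/80) = -4644703 + 267/80 = -371575973/80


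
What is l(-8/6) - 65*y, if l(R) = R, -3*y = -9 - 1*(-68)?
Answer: 1277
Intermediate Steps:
y = -59/3 (y = -(-9 - 1*(-68))/3 = -(-9 + 68)/3 = -⅓*59 = -59/3 ≈ -19.667)
l(-8/6) - 65*y = -8/6 - 65*(-59/3) = -8*⅙ + 3835/3 = -4/3 + 3835/3 = 1277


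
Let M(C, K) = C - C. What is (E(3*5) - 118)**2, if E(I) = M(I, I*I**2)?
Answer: 13924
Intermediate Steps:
M(C, K) = 0
E(I) = 0
(E(3*5) - 118)**2 = (0 - 118)**2 = (-118)**2 = 13924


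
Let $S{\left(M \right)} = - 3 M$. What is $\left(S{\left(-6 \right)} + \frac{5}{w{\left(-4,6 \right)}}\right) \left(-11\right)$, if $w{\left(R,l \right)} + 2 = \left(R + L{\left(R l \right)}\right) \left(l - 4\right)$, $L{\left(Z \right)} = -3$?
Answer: $- \frac{3113}{16} \approx -194.56$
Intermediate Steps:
$w{\left(R,l \right)} = -2 + \left(-4 + l\right) \left(-3 + R\right)$ ($w{\left(R,l \right)} = -2 + \left(R - 3\right) \left(l - 4\right) = -2 + \left(-3 + R\right) \left(-4 + l\right) = -2 + \left(-4 + l\right) \left(-3 + R\right)$)
$\left(S{\left(-6 \right)} + \frac{5}{w{\left(-4,6 \right)}}\right) \left(-11\right) = \left(\left(-3\right) \left(-6\right) + \frac{5}{10 - -16 - 18 - 24}\right) \left(-11\right) = \left(18 + \frac{5}{10 + 16 - 18 - 24}\right) \left(-11\right) = \left(18 + \frac{5}{-16}\right) \left(-11\right) = \left(18 + 5 \left(- \frac{1}{16}\right)\right) \left(-11\right) = \left(18 - \frac{5}{16}\right) \left(-11\right) = \frac{283}{16} \left(-11\right) = - \frac{3113}{16}$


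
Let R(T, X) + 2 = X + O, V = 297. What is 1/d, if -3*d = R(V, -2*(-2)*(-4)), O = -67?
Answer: 3/85 ≈ 0.035294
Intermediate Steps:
R(T, X) = -69 + X (R(T, X) = -2 + (X - 67) = -2 + (-67 + X) = -69 + X)
d = 85/3 (d = -(-69 - 2*(-2)*(-4))/3 = -(-69 + 4*(-4))/3 = -(-69 - 16)/3 = -⅓*(-85) = 85/3 ≈ 28.333)
1/d = 1/(85/3) = 3/85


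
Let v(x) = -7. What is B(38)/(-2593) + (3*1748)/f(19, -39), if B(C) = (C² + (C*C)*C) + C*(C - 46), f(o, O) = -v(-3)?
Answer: 13205608/18151 ≈ 727.54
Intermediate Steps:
f(o, O) = 7 (f(o, O) = -1*(-7) = 7)
B(C) = C² + C³ + C*(-46 + C) (B(C) = (C² + C²*C) + C*(-46 + C) = (C² + C³) + C*(-46 + C) = C² + C³ + C*(-46 + C))
B(38)/(-2593) + (3*1748)/f(19, -39) = (38*(-46 + 38² + 2*38))/(-2593) + (3*1748)/7 = (38*(-46 + 1444 + 76))*(-1/2593) + 5244*(⅐) = (38*1474)*(-1/2593) + 5244/7 = 56012*(-1/2593) + 5244/7 = -56012/2593 + 5244/7 = 13205608/18151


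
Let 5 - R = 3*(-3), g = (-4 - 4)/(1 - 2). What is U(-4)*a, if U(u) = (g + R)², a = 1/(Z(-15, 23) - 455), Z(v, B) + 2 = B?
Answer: -242/217 ≈ -1.1152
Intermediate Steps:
g = 8 (g = -8/(-1) = -8*(-1) = 8)
Z(v, B) = -2 + B
R = 14 (R = 5 - 3*(-3) = 5 - 1*(-9) = 5 + 9 = 14)
a = -1/434 (a = 1/((-2 + 23) - 455) = 1/(21 - 455) = 1/(-434) = -1/434 ≈ -0.0023041)
U(u) = 484 (U(u) = (8 + 14)² = 22² = 484)
U(-4)*a = 484*(-1/434) = -242/217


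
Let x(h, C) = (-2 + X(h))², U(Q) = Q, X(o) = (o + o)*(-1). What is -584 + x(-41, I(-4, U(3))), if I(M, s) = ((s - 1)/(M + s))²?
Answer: 5816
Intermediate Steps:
X(o) = -2*o (X(o) = (2*o)*(-1) = -2*o)
I(M, s) = (-1 + s)²/(M + s)² (I(M, s) = ((-1 + s)/(M + s))² = (-1 + s)²/(M + s)²)
x(h, C) = (-2 - 2*h)²
-584 + x(-41, I(-4, U(3))) = -584 + 4*(1 - 41)² = -584 + 4*(-40)² = -584 + 4*1600 = -584 + 6400 = 5816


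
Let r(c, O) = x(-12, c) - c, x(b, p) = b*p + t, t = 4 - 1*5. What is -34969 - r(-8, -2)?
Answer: -35072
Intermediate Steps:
t = -1 (t = 4 - 5 = -1)
x(b, p) = -1 + b*p (x(b, p) = b*p - 1 = -1 + b*p)
r(c, O) = -1 - 13*c (r(c, O) = (-1 - 12*c) - c = -1 - 13*c)
-34969 - r(-8, -2) = -34969 - (-1 - 13*(-8)) = -34969 - (-1 + 104) = -34969 - 1*103 = -34969 - 103 = -35072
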